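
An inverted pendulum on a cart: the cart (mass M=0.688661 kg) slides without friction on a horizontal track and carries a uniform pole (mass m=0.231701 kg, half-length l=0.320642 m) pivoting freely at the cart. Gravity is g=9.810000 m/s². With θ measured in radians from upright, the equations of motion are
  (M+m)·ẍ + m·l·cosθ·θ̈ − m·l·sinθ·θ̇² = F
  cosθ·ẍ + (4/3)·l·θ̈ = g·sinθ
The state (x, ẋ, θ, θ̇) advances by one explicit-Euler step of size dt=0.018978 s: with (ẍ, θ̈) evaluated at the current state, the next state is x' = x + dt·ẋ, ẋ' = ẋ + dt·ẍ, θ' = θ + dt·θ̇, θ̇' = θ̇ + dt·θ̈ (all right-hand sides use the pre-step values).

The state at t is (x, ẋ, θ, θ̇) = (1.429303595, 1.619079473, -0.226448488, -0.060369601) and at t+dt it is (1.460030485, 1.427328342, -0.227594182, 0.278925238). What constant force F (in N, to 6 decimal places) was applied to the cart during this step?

ẍ = (ẋ'−ẋ)/dt = (1.427328342−1.619079473)/0.018978 = -10.103864
θ̈ = (θ̇'−θ̇)/dt = (0.278925238−-0.060369601)/0.018978 = 17.878324
sinθ=-0.224518, cosθ=0.974470
F = (M+m)·ẍ + m·l·cosθ·θ̈ − m·l·sinθ·θ̇² = -9.299212 + 1.294326 − -0.000061 = -8.004826

F = -8.004826 N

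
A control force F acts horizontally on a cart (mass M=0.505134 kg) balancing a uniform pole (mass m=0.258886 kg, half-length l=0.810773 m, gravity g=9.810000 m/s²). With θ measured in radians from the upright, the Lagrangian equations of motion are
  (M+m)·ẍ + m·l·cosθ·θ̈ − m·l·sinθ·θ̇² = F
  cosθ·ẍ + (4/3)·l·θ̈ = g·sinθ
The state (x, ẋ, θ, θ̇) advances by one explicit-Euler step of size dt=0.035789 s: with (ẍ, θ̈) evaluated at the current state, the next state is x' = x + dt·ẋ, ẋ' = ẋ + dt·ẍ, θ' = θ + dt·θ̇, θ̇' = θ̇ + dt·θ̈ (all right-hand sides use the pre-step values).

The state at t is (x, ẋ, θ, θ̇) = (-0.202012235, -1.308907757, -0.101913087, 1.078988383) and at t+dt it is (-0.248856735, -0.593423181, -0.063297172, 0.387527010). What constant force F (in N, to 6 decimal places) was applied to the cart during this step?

F = 11.264666 N

ẍ = (ẋ'−ẋ)/dt = (-0.593423181−-1.308907757)/0.035789 = 19.991745
θ̈ = (θ̇'−θ̇)/dt = (0.387527010−1.078988383)/0.035789 = -19.320500
sinθ=-0.101737, cosθ=0.994811
F = (M+m)·ẍ + m·l·cosθ·θ̈ − m·l·sinθ·θ̇² = 15.274093 + -4.034288 − -0.024861 = 11.264666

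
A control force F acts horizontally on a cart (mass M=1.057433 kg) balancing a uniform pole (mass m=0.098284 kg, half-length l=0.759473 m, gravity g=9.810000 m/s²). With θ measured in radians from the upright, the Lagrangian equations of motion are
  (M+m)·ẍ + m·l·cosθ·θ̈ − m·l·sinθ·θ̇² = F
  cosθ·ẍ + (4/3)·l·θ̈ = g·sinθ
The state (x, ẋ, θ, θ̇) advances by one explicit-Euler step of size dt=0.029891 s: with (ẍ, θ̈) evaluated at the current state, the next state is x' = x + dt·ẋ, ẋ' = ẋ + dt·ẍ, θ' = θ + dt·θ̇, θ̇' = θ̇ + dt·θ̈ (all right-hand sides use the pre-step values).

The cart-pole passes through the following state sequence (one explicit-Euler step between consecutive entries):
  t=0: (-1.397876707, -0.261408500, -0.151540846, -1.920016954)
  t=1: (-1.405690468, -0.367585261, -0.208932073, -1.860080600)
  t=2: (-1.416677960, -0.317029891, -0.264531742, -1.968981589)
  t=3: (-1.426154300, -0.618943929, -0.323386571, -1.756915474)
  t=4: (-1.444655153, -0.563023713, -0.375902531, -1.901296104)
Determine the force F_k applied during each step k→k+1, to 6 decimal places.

F_0 = -3.915760 N
F_1 = 1.742225 N
F_2 = -11.086505 N
F_3 = 1.893480 N

step 0→1:
  ẍ = (ẋ'−ẋ)/dt = (-0.367585261−-0.261408500)/0.029891 = -3.552131
  θ̈ = (θ̇'−θ̇)/dt = (-1.860080600−-1.920016954)/0.029891 = 2.005164
  sinθ=-0.150961, cosθ=0.988540
  F = (M+m)·ẍ + m·l·cosθ·θ̈ − m·l·sinθ·θ̇² = -4.105259 + 0.147958 − -0.041540 = -3.915760
step 1→2:
  ẍ = (ẋ'−ẋ)/dt = (-0.317029891−-0.367585261)/0.029891 = 1.691324
  θ̈ = (θ̇'−θ̇)/dt = (-1.968981589−-1.860080600)/0.029891 = -3.643270
  sinθ=-0.207415, cosθ=0.978253
  F = (M+m)·ẍ + m·l·cosθ·θ̈ − m·l·sinθ·θ̇² = 1.954692 + -0.266034 − -0.053567 = 1.742225
step 2→3:
  ẍ = (ẋ'−ẋ)/dt = (-0.618943929−-0.317029891)/0.029891 = -10.100500
  θ̈ = (θ̇'−θ̇)/dt = (-1.756915474−-1.968981589)/0.029891 = 7.094648
  sinθ=-0.261457, cosθ=0.965215
  F = (M+m)·ẍ + m·l·cosθ·θ̈ − m·l·sinθ·θ̇² = -11.673319 + 0.511152 − -0.075662 = -11.086505
step 3→4:
  ẍ = (ẋ'−ẋ)/dt = (-0.563023713−-0.618943929)/0.029891 = 1.870804
  θ̈ = (θ̇'−θ̇)/dt = (-1.901296104−-1.756915474)/0.029891 = -4.830238
  sinθ=-0.317779, cosθ=0.948165
  F = (M+m)·ẍ + m·l·cosθ·θ̈ − m·l·sinθ·θ̇² = 2.162121 + -0.341859 − -0.073219 = 1.893480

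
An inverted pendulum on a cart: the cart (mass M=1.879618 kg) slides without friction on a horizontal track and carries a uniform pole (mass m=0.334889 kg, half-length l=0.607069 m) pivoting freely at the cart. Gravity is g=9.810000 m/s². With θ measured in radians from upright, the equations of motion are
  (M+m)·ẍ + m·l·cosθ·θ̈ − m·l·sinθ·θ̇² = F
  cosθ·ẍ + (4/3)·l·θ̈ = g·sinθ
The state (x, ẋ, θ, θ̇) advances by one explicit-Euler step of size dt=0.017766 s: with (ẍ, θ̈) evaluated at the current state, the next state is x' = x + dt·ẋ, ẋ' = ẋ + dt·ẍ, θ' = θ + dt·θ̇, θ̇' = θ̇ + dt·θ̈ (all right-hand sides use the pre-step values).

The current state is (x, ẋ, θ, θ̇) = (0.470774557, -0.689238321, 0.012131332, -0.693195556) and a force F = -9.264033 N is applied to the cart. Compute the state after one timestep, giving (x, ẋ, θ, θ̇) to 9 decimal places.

sinθ=0.012131034, cosθ=0.999926416
temp = (F + m·l·θ̇²·sinθ)/(M+m) = (-9.264033 + 0.001185082)/2.214507 = -4.182803630
θ̈ = (g·sinθ − cosθ·temp)/(l·(4/3 − m·cos²θ/(M+m))) = 5.993997759
ẍ = temp − m·l·θ̈·cosθ/(M+m) = -4.733036460
Euler: x'=0.470774557+0.017766·-0.689238321=0.458529549, ẋ'=-0.689238321+0.017766·-4.733036460=-0.773325447
       θ'=0.012131332+0.017766·-0.693195556=-0.000183980, θ̇'=-0.693195556+0.017766·5.993997759=-0.586706192

(0.458529549, -0.773325447, -0.000183980, -0.586706192)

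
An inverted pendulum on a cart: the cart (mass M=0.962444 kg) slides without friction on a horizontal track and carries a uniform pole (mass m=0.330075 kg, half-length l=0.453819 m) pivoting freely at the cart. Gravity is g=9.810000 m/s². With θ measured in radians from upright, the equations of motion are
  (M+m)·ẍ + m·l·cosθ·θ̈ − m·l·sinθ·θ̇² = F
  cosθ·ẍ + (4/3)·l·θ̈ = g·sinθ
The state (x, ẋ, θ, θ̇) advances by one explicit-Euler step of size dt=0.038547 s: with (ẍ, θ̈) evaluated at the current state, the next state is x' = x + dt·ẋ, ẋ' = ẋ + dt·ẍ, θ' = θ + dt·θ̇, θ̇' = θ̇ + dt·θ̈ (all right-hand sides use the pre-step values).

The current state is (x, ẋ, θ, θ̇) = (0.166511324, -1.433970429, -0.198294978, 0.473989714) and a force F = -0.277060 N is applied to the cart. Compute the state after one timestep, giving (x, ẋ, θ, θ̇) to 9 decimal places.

(0.111236066, -1.427195447, -0.180024096, 0.339900615)

sinθ=-0.196998008, cosθ=0.980403889
temp = (F + m·l·θ̇²·sinθ)/(M+m) = (-0.277060 + -0.006629717)/1.292519 = -0.219485916
θ̈ = (g·sinθ − cosθ·temp)/(l·(4/3 − m·cos²θ/(M+m))) = -3.478587150
ẍ = temp − m·l·θ̈·cosθ/(M+m) = 0.175758992
Euler: x'=0.166511324+0.038547·-1.433970429=0.111236066, ẋ'=-1.433970429+0.038547·0.175758992=-1.427195447
       θ'=-0.198294978+0.038547·0.473989714=-0.180024096, θ̇'=0.473989714+0.038547·-3.478587150=0.339900615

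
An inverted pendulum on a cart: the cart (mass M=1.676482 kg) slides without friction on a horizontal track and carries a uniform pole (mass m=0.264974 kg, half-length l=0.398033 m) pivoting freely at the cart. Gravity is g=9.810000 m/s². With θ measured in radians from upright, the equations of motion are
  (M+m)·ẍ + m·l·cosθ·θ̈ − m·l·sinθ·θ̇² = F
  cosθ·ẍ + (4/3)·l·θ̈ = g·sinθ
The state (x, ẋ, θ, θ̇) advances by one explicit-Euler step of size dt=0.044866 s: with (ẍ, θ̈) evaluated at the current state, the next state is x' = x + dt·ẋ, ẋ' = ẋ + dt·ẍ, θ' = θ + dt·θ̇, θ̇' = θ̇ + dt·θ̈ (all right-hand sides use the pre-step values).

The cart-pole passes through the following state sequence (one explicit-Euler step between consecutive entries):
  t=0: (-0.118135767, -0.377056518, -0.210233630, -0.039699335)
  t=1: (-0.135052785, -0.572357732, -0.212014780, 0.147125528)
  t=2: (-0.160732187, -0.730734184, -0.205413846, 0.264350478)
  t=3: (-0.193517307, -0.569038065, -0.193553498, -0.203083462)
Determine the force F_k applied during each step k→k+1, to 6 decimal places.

step 0→1:
  ẍ = (ẋ'−ẋ)/dt = (-0.572357732−-0.377056518)/0.044866 = -4.352989
  θ̈ = (θ̇'−θ̇)/dt = (0.147125528−-0.039699335)/0.044866 = 4.164063
  sinθ=-0.208688, cosθ=0.977982
  F = (M+m)·ẍ + m·l·cosθ·θ̈ − m·l·sinθ·θ̇² = -8.451137 + 0.429507 − -0.000035 = -8.021595
step 1→2:
  ẍ = (ẋ'−ẋ)/dt = (-0.730734184−-0.572357732)/0.044866 = -3.529988
  θ̈ = (θ̇'−θ̇)/dt = (0.264350478−0.147125528)/0.044866 = 2.612779
  sinθ=-0.210430, cosθ=0.977609
  F = (M+m)·ẍ + m·l·cosθ·θ̈ − m·l·sinθ·θ̇² = -6.853317 + 0.269395 − -0.000480 = -6.583441
step 2→3:
  ẍ = (ẋ'−ẋ)/dt = (-0.569038065−-0.730734184)/0.044866 = 3.603979
  θ̈ = (θ̇'−θ̇)/dt = (-0.203083462−0.264350478)/0.044866 = -10.418445
  sinθ=-0.203972, cosθ=0.978977
  F = (M+m)·ẍ + m·l·cosθ·θ̈ − m·l·sinθ·θ̇² = 6.996967 + -1.075716 − -0.001503 = 5.922754

F_0 = -8.021595 N
F_1 = -6.583441 N
F_2 = 5.922754 N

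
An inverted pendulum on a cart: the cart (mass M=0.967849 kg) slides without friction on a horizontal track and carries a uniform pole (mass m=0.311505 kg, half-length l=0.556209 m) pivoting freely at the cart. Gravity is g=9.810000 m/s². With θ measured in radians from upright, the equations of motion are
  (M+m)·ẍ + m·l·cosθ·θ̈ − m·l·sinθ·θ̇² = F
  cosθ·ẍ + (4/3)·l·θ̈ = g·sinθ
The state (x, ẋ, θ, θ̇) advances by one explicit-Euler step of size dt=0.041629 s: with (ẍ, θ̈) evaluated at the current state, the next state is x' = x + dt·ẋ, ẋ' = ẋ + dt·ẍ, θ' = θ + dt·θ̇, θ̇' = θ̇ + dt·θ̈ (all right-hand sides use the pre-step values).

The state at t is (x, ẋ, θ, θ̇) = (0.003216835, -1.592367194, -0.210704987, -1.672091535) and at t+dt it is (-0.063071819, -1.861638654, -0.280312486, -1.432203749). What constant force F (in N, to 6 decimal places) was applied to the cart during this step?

ẍ = (ẋ'−ẋ)/dt = (-1.861638654−-1.592367194)/0.041629 = -6.468362
θ̈ = (θ̇'−θ̇)/dt = (-1.432203749−-1.672091535)/0.041629 = 5.762516
sinθ=-0.209149, cosθ=0.977884
F = (M+m)·ẍ + m·l·cosθ·θ̈ − m·l·sinθ·θ̇² = -8.275325 + 0.976343 − -0.101316 = -7.197666

F = -7.197666 N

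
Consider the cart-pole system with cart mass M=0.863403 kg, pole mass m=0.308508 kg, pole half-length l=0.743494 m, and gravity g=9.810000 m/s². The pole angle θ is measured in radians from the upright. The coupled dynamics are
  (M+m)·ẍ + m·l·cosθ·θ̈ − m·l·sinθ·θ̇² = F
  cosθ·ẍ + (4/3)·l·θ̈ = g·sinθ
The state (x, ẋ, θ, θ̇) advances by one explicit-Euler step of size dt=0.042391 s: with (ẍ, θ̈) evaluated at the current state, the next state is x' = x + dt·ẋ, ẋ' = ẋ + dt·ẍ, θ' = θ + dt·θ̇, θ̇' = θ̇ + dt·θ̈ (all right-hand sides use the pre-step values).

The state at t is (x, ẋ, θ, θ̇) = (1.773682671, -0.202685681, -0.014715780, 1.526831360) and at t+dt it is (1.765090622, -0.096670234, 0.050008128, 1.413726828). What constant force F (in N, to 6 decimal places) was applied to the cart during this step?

ẍ = (ẋ'−ẋ)/dt = (-0.096670234−-0.202685681)/0.042391 = 2.500895
θ̈ = (θ̇'−θ̇)/dt = (1.413726828−1.526831360)/0.042391 = -2.668126
sinθ=-0.014715, cosθ=0.999892
F = (M+m)·ẍ + m·l·cosθ·θ̈ − m·l·sinθ·θ̇² = 2.930827 + -0.611932 − -0.007869 = 2.326763

F = 2.326763 N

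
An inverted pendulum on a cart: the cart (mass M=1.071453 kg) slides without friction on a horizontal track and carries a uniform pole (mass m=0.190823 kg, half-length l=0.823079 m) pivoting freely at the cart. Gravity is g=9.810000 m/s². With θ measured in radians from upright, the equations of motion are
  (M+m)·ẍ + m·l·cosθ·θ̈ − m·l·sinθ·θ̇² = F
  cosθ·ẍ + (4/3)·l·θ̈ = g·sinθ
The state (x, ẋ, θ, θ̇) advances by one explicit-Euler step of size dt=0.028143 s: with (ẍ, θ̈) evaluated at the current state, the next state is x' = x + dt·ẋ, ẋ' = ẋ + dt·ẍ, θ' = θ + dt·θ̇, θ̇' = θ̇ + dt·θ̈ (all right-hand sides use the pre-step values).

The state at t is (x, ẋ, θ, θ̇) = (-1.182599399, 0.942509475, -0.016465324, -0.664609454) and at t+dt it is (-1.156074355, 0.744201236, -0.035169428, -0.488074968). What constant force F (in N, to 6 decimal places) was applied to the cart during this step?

ẍ = (ẋ'−ẋ)/dt = (0.744201236−0.942509475)/0.028143 = -7.046450
θ̈ = (θ̇'−θ̇)/dt = (-0.488074968−-0.664609454)/0.028143 = 6.272767
sinθ=-0.016465, cosθ=0.999864
F = (M+m)·ẍ + m·l·cosθ·θ̈ − m·l·sinθ·θ̇² = -8.894565 + 0.985082 − -0.001142 = -7.908340

F = -7.908340 N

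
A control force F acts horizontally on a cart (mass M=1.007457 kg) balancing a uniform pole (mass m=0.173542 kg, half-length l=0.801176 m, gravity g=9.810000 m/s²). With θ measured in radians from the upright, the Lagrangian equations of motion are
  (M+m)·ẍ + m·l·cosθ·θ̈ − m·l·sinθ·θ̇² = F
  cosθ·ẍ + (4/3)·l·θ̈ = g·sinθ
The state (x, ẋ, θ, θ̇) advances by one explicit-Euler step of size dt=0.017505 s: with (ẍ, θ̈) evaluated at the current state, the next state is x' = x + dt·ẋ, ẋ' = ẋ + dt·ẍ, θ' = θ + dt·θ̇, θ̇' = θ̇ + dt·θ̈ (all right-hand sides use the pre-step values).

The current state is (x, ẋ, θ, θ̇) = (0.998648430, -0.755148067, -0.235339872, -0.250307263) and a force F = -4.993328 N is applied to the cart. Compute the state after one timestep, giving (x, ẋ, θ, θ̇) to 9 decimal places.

(0.985429563, -0.833013909, -0.239721501, -0.216908250)

sinθ=-0.233173502, cosθ=0.972435148
temp = (F + m·l·θ̇²·sinθ)/(M+m) = (-4.993328 + -0.002031228)/1.180999 = -4.229774308
θ̈ = (g·sinθ − cosθ·temp)/(l·(4/3 − m·cos²θ/(M+m))) = 1.907969875
ẍ = temp − m·l·θ̈·cosθ/(M+m) = -4.448205754
Euler: x'=0.998648430+0.017505·-0.755148067=0.985429563, ẋ'=-0.755148067+0.017505·-4.448205754=-0.833013909
       θ'=-0.235339872+0.017505·-0.250307263=-0.239721501, θ̇'=-0.250307263+0.017505·1.907969875=-0.216908250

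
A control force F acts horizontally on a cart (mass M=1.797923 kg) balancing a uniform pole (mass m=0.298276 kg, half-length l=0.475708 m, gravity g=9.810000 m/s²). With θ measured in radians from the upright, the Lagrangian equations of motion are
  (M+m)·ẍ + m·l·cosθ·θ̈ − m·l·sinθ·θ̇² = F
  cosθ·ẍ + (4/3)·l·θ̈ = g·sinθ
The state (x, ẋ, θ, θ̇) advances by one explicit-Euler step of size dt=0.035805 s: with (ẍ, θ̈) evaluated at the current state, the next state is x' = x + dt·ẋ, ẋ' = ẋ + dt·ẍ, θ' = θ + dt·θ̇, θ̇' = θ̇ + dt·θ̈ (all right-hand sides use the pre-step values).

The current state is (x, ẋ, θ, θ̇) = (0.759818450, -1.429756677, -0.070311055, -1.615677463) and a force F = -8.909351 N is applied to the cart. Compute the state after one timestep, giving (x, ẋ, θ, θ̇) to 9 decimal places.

(0.708626012, -1.597575351, -0.128160387, -1.390653152)

sinθ=-0.070253137, cosθ=0.997529196
temp = (F + m·l·θ̇²·sinθ)/(M+m) = (-8.909351 + -0.026021590)/2.096199 = -4.262654733
θ̈ = (g·sinθ − cosθ·temp)/(l·(4/3 − m·cos²θ/(M+m))) = 6.284717530
ẍ = temp − m·l·θ̈·cosθ/(M+m) = -4.687017854
Euler: x'=0.759818450+0.035805·-1.429756677=0.708626012, ẋ'=-1.429756677+0.035805·-4.687017854=-1.597575351
       θ'=-0.070311055+0.035805·-1.615677463=-0.128160387, θ̇'=-1.615677463+0.035805·6.284717530=-1.390653152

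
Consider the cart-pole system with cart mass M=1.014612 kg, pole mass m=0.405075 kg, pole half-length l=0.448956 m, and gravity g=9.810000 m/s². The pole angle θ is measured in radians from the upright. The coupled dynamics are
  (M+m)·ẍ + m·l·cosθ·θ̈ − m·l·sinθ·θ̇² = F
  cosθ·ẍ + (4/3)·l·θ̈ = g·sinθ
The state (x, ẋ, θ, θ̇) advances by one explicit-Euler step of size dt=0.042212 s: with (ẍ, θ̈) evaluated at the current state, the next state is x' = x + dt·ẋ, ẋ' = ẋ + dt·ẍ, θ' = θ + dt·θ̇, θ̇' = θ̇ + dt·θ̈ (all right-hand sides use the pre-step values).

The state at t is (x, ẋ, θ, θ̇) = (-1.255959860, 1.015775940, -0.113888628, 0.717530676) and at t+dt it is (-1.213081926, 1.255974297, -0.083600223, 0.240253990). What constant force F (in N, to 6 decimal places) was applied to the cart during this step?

F = 6.046148 N

ẍ = (ẋ'−ẋ)/dt = (1.255974297−1.015775940)/0.042212 = 5.690286
θ̈ = (θ̇'−θ̇)/dt = (0.240253990−0.717530676)/0.042212 = -11.306659
sinθ=-0.113643, cosθ=0.993522
F = (M+m)·ẍ + m·l·cosθ·θ̈ − m·l·sinθ·θ̇² = 8.078425 + -2.042918 − -0.010640 = 6.046148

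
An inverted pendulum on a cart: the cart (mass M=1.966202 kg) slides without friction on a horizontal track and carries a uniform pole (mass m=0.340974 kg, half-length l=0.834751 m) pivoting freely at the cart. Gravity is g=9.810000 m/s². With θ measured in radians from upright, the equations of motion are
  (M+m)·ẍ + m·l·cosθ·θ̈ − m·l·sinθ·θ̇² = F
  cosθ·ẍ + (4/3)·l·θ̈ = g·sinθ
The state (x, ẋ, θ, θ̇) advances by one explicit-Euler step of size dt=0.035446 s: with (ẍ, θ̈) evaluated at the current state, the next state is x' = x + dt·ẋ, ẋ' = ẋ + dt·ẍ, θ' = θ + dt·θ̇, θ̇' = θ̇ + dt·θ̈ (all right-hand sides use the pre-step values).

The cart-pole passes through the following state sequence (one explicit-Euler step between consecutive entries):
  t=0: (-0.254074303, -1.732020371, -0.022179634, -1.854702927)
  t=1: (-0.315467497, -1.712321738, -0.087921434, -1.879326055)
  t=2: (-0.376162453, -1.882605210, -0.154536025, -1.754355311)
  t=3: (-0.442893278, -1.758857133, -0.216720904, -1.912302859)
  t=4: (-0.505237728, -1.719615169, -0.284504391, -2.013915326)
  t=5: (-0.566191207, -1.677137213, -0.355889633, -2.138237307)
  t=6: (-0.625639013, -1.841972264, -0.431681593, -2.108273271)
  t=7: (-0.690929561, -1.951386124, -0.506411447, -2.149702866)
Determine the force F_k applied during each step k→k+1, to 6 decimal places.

step 0→1:
  ẍ = (ẋ'−ẋ)/dt = (-1.712321738−-1.732020371)/0.035446 = 0.555736
  θ̈ = (θ̇'−θ̇)/dt = (-1.879326055−-1.854702927)/0.035446 = -0.694666
  sinθ=-0.022178, cosθ=0.999754
  F = (M+m)·ẍ + m·l·cosθ·θ̈ − m·l·sinθ·θ̇² = 1.282182 + -0.197673 − -0.021714 = 1.106223
step 1→2:
  ẍ = (ẋ'−ẋ)/dt = (-1.882605210−-1.712321738)/0.035446 = -4.804025
  θ̈ = (θ̇'−θ̇)/dt = (-1.754355311−-1.879326055)/0.035446 = 3.525666
  sinθ=-0.087808, cosθ=0.996137
  F = (M+m)·ẍ + m·l·cosθ·θ̈ − m·l·sinθ·θ̇² = -11.083731 + 0.999628 − -0.088271 = -9.995832
step 2→3:
  ẍ = (ẋ'−ẋ)/dt = (-1.758857133−-1.882605210)/0.035446 = 3.491172
  θ̈ = (θ̇'−θ̇)/dt = (-1.912302859−-1.754355311)/0.035446 = -4.456005
  sinθ=-0.153922, cosθ=0.988083
  F = (M+m)·ẍ + m·l·cosθ·θ̈ − m·l·sinθ·θ̇² = 8.054748 + -1.253191 − -0.134838 = 6.936395
step 3→4:
  ẍ = (ẋ'−ẋ)/dt = (-1.719615169−-1.758857133)/0.035446 = 1.107091
  θ̈ = (θ̇'−θ̇)/dt = (-2.013915326−-1.912302859)/0.035446 = -2.866684
  sinθ=-0.215028, cosθ=0.976608
  F = (M+m)·ẍ + m·l·cosθ·θ̈ − m·l·sinθ·θ̇² = 2.554255 + -0.796853 − -0.223814 = 1.981216
step 4→5:
  ẍ = (ẋ'−ẋ)/dt = (-1.677137213−-1.719615169)/0.035446 = 1.198385
  θ̈ = (θ̇'−θ̇)/dt = (-2.138237307−-2.013915326)/0.035446 = -3.507363
  sinθ=-0.280682, cosθ=0.959801
  F = (M+m)·ẍ + m·l·cosθ·θ̈ − m·l·sinθ·θ̇² = 2.764885 + -0.958164 − -0.324022 = 2.130743
step 5→6:
  ẍ = (ẋ'−ẋ)/dt = (-1.841972264−-1.677137213)/0.035446 = -4.650315
  θ̈ = (θ̇'−θ̇)/dt = (-2.108273271−-2.138237307)/0.035446 = 0.845343
  sinθ=-0.348424, cosθ=0.937337
  F = (M+m)·ẍ + m·l·cosθ·θ̈ − m·l·sinθ·θ̇² = -10.729094 + 0.225531 − -0.453418 = -10.050145
step 6→7:
  ẍ = (ẋ'−ẋ)/dt = (-1.951386124−-1.841972264)/0.035446 = -3.086776
  θ̈ = (θ̇'−θ̇)/dt = (-2.149702866−-2.108273271)/0.035446 = -1.168809
  sinθ=-0.418399, cosθ=0.908263
  F = (M+m)·ẍ + m·l·cosθ·θ̈ − m·l·sinθ·θ̇² = -7.121735 + -0.302158 − -0.529325 = -6.894568

F_0 = 1.106223 N
F_1 = -9.995832 N
F_2 = 6.936395 N
F_3 = 1.981216 N
F_4 = 2.130743 N
F_5 = -10.050145 N
F_6 = -6.894568 N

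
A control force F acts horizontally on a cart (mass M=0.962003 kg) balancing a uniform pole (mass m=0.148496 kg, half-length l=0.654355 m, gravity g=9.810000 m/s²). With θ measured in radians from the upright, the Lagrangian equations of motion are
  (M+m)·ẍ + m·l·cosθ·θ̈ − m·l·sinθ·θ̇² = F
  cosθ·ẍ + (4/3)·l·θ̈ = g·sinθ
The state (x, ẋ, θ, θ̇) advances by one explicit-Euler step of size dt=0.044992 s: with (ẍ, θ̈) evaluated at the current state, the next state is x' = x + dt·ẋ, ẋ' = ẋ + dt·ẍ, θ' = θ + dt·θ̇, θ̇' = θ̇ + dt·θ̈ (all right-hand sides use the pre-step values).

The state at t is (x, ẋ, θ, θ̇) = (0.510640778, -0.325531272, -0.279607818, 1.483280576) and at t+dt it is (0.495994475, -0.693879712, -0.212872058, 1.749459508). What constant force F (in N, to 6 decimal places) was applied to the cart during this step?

F = -8.480089 N

ẍ = (ẋ'−ẋ)/dt = (-0.693879712−-0.325531272)/0.044992 = -8.186976
θ̈ = (θ̇'−θ̇)/dt = (1.749459508−1.483280576)/0.044992 = 5.916139
sinθ=-0.275979, cosθ=0.961164
F = (M+m)·ẍ + m·l·cosθ·θ̈ − m·l·sinθ·θ̇² = -9.091629 + 0.552540 − -0.059000 = -8.480089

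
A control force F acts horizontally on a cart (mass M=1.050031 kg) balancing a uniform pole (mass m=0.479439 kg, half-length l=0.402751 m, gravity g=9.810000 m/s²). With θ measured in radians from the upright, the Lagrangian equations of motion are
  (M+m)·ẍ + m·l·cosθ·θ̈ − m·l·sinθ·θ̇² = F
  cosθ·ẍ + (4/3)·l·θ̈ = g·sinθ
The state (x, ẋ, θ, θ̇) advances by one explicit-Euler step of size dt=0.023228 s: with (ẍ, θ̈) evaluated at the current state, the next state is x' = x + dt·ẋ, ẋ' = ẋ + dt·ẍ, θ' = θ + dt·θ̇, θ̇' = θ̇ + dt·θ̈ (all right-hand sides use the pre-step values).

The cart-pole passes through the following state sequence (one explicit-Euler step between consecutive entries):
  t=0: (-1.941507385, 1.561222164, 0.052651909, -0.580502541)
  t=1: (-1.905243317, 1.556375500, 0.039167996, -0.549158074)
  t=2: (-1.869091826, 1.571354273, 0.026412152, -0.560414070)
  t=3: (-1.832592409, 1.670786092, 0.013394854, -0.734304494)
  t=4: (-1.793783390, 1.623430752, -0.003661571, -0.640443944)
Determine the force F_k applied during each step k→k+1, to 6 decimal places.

F_0 = -0.062352 N
F_1 = 0.890512 N
F_2 = 5.100534 N
F_3 = -2.339359 N

step 0→1:
  ẍ = (ẋ'−ẋ)/dt = (1.556375500−1.561222164)/0.023228 = -0.208656
  θ̈ = (θ̇'−θ̇)/dt = (-0.549158074−-0.580502541)/0.023228 = 1.349426
  sinθ=0.052628, cosθ=0.998614
  F = (M+m)·ẍ + m·l·cosθ·θ̈ − m·l·sinθ·θ̇² = -0.319133 + 0.260206 − 0.003424 = -0.062352
step 1→2:
  ẍ = (ẋ'−ẋ)/dt = (1.571354273−1.556375500)/0.023228 = 0.644858
  θ̈ = (θ̇'−θ̇)/dt = (-0.560414070−-0.549158074)/0.023228 = -0.484587
  sinθ=0.039158, cosθ=0.999233
  F = (M+m)·ẍ + m·l·cosθ·θ̈ − m·l·sinθ·θ̇² = 0.986292 + -0.093499 − 0.002280 = 0.890512
step 2→3:
  ẍ = (ẋ'−ẋ)/dt = (1.670786092−1.571354273)/0.023228 = 4.280688
  θ̈ = (θ̇'−θ̇)/dt = (-0.734304494−-0.560414070)/0.023228 = -7.486242
  sinθ=0.026409, cosθ=0.999651
  F = (M+m)·ẍ + m·l·cosθ·θ̈ − m·l·sinθ·θ̇² = 6.547184 + -1.445048 − 0.001602 = 5.100534
step 3→4:
  ẍ = (ẋ'−ẋ)/dt = (1.623430752−1.670786092)/0.023228 = -2.038718
  θ̈ = (θ̇'−θ̇)/dt = (-0.640443944−-0.734304494)/0.023228 = 4.040837
  sinθ=0.013394, cosθ=0.999910
  F = (M+m)·ẍ + m·l·cosθ·θ̈ − m·l·sinθ·θ̇² = -3.118158 + 0.780193 − 0.001395 = -2.339359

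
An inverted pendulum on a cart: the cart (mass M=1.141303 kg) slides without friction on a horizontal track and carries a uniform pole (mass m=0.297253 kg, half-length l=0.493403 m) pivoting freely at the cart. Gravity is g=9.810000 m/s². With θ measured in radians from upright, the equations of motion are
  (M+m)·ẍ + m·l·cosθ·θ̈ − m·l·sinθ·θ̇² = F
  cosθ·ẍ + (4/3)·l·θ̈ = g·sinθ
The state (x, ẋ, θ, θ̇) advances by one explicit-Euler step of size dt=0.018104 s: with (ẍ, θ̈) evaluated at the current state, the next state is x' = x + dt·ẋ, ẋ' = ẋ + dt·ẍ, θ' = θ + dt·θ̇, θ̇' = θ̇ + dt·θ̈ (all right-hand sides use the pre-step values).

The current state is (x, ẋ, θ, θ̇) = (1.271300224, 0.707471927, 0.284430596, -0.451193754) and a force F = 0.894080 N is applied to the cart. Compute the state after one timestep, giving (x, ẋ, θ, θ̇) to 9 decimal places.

(1.284108296, 0.712073038, 0.276262184, -0.382152326)

sinθ=0.280610971, cosθ=0.959821589
temp = (F + m·l·θ̇²·sinθ)/(M+m) = (0.894080 + 0.008378357)/1.438556 = 0.627336271
θ̈ = (g·sinθ − cosθ·temp)/(l·(4/3 − m·cos²θ/(M+m))) = 3.813600753
ẍ = temp − m·l·θ̈·cosθ/(M+m) = 0.254148848
Euler: x'=1.271300224+0.018104·0.707471927=1.284108296, ẋ'=0.707471927+0.018104·0.254148848=0.712073038
       θ'=0.284430596+0.018104·-0.451193754=0.276262184, θ̇'=-0.451193754+0.018104·3.813600753=-0.382152326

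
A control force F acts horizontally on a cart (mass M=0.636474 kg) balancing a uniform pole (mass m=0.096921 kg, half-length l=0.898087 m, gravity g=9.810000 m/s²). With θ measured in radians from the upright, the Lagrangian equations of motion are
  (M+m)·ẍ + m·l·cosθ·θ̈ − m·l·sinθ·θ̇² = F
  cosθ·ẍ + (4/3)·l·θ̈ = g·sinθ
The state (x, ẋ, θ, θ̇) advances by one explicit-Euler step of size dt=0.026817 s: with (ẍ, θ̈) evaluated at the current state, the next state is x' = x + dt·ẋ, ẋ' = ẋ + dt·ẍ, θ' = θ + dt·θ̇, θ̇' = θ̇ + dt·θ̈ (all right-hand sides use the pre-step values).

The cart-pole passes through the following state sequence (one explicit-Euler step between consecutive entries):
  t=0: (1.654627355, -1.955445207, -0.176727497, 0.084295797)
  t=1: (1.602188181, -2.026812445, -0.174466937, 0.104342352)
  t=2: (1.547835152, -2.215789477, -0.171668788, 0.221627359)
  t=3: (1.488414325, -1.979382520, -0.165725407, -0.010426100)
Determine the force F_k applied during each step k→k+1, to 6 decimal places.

F_0 = -1.887598 N
F_1 = -4.793097 N
F_2 = 5.723885 N

step 0→1:
  ẍ = (ẋ'−ẋ)/dt = (-2.026812445−-1.955445207)/0.026817 = -2.661269
  θ̈ = (θ̇'−θ̇)/dt = (0.104342352−0.084295797)/0.026817 = 0.747532
  sinθ=-0.175809, cosθ=0.984424
  F = (M+m)·ẍ + m·l·cosθ·θ̈ − m·l·sinθ·θ̇² = -1.951761 + 0.064054 − -0.000109 = -1.887598
step 1→2:
  ẍ = (ẋ'−ẋ)/dt = (-2.215789477−-2.026812445)/0.026817 = -7.046912
  θ̈ = (θ̇'−θ̇)/dt = (0.221627359−0.104342352)/0.026817 = 4.373532
  sinθ=-0.173583, cosθ=0.984819
  F = (M+m)·ẍ + m·l·cosθ·θ̈ − m·l·sinθ·θ̇² = -5.168170 + 0.374908 − -0.000164 = -4.793097
step 2→3:
  ẍ = (ẋ'−ẋ)/dt = (-1.979382520−-2.215789477)/0.026817 = 8.815563
  θ̈ = (θ̇'−θ̇)/dt = (-0.010426100−0.221627359)/0.026817 = -8.653222
  sinθ=-0.170827, cosθ=0.985301
  F = (M+m)·ẍ + m·l·cosθ·θ̈ − m·l·sinθ·θ̇² = 6.465290 + -0.742135 − -0.000730 = 5.723885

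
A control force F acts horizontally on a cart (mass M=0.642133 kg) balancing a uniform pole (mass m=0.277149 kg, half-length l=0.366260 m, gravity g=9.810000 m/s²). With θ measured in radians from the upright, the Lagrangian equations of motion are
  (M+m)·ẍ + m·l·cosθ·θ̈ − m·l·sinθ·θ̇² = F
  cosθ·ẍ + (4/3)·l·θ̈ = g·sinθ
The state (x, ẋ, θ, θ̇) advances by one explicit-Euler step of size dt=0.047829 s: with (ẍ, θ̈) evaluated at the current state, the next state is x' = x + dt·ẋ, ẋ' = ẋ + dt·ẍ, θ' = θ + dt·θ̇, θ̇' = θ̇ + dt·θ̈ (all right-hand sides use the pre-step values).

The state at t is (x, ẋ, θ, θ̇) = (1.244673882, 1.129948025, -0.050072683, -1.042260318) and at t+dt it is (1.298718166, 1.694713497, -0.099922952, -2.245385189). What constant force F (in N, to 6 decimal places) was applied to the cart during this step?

F = 8.310194 N

ẍ = (ẋ'−ẋ)/dt = (1.694713497−1.129948025)/0.047829 = 11.808013
θ̈ = (θ̇'−θ̇)/dt = (-2.245385189−-1.042260318)/0.047829 = -25.154715
sinθ=-0.050052, cosθ=0.998747
F = (M+m)·ẍ + m·l·cosθ·θ̈ − m·l·sinθ·θ̇² = 10.854894 + -2.550219 − -0.005519 = 8.310194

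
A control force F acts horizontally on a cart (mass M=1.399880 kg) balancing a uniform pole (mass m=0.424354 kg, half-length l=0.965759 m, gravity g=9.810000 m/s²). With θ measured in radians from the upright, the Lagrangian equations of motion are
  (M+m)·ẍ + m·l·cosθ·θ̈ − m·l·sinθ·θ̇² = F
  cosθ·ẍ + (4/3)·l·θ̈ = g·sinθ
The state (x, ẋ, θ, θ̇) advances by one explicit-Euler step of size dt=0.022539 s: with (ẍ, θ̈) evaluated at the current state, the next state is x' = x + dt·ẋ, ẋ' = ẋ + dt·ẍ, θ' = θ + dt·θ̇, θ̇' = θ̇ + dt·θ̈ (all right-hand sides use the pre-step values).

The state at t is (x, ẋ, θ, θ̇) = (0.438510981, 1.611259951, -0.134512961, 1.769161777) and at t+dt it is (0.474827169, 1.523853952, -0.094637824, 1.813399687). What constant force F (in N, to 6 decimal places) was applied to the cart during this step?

F = -6.105231 N

ẍ = (ẋ'−ẋ)/dt = (1.523853952−1.611259951)/0.022539 = -3.877989
θ̈ = (θ̇'−θ̇)/dt = (1.813399687−1.769161777)/0.022539 = 1.962727
sinθ=-0.134108, cosθ=0.990967
F = (M+m)·ẍ + m·l·cosθ·θ̈ − m·l·sinθ·θ̇² = -7.074360 + 0.797106 − -0.172023 = -6.105231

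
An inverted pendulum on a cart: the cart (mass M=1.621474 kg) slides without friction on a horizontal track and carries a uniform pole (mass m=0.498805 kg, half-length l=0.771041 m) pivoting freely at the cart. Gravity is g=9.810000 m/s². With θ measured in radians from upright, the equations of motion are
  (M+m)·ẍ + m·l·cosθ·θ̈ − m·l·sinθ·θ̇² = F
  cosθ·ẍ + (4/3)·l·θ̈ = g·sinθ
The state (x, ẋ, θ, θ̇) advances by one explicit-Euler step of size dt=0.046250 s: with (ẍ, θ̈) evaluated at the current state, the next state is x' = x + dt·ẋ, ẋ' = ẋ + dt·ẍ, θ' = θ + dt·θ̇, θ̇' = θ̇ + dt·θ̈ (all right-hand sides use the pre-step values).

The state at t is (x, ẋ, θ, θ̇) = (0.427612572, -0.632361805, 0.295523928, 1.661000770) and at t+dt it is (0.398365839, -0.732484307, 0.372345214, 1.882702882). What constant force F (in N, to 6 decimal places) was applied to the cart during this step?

ẍ = (ẋ'−ẋ)/dt = (-0.732484307−-0.632361805)/0.046250 = -2.164811
θ̈ = (θ̇'−θ̇)/dt = (1.882702882−1.661000770)/0.046250 = 4.793559
sinθ=0.291241, cosθ=0.956650
F = (M+m)·ẍ + m·l·cosθ·θ̈ − m·l·sinθ·θ̇² = -4.590003 + 1.763678 − 0.309030 = -3.135355

F = -3.135355 N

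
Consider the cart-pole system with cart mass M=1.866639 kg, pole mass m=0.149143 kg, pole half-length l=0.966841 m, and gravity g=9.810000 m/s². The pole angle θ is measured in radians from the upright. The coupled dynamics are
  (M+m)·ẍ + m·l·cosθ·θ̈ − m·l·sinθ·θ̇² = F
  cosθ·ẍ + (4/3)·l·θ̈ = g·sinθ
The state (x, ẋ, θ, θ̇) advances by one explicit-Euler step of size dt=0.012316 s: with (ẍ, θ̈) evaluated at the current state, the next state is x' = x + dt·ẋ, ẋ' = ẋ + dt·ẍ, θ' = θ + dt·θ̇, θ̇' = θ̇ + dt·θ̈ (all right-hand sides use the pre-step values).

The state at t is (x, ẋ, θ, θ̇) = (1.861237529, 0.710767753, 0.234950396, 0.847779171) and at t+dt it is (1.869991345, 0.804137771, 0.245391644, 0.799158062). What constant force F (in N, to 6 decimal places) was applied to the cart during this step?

F = 14.704290 N

ẍ = (ẋ'−ẋ)/dt = (0.804137771−0.710767753)/0.012316 = 7.581197
θ̈ = (θ̇'−θ̇)/dt = (0.799158062−0.847779171)/0.012316 = -3.947800
sinθ=0.232795, cosθ=0.972526
F = (M+m)·ẍ + m·l·cosθ·θ̈ − m·l·sinθ·θ̇² = 15.282040 + -0.553623 − 0.024127 = 14.704290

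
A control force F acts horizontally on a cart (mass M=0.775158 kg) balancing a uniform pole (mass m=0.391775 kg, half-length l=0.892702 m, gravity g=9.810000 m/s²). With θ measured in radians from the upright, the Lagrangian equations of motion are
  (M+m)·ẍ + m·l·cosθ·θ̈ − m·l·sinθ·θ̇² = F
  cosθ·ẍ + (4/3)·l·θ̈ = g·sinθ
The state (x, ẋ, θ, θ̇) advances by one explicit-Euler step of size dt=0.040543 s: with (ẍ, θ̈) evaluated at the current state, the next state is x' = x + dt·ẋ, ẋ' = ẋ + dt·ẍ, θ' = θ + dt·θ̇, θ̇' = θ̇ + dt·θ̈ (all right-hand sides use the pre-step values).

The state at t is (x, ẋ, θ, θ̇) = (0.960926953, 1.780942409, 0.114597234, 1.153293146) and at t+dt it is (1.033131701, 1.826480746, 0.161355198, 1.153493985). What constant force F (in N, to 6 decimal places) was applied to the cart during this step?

ẍ = (ẋ'−ẋ)/dt = (1.826480746−1.780942409)/0.040543 = 1.123211
θ̈ = (θ̇'−θ̇)/dt = (1.153493985−1.153293146)/0.040543 = 0.004954
sinθ=0.114347, cosθ=0.993441
F = (M+m)·ẍ + m·l·cosθ·θ̈ − m·l·sinθ·θ̇² = 1.310712 + 0.001721 − 0.053192 = 1.259241

F = 1.259241 N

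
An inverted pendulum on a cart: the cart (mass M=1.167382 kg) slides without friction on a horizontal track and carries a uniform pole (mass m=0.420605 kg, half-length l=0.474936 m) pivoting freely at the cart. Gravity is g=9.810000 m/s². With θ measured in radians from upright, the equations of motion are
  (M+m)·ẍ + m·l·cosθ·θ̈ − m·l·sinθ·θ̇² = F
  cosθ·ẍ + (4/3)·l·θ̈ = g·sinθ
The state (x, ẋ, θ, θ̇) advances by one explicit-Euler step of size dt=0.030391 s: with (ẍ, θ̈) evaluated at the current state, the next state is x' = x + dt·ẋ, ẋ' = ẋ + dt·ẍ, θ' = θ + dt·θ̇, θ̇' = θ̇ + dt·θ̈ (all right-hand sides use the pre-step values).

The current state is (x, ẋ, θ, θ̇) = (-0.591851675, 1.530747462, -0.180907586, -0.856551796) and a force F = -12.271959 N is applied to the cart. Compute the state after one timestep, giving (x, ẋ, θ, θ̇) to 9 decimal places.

(-0.545330729, 1.252349764, -0.206939052, -0.508799932)

sinθ=-0.179922422, cosθ=0.983680803
temp = (F + m·l·θ̇²·sinθ)/(M+m) = (-12.271959 + -0.026369511)/1.587987 = -7.744602765
θ̈ = (g·sinθ − cosθ·temp)/(l·(4/3 − m·cos²θ/(M+m))) = 11.442593664
ẍ = temp − m·l·θ̈·cosθ/(M+m) = -9.160531027
Euler: x'=-0.591851675+0.030391·1.530747462=-0.545330729, ẋ'=1.530747462+0.030391·-9.160531027=1.252349764
       θ'=-0.180907586+0.030391·-0.856551796=-0.206939052, θ̇'=-0.856551796+0.030391·11.442593664=-0.508799932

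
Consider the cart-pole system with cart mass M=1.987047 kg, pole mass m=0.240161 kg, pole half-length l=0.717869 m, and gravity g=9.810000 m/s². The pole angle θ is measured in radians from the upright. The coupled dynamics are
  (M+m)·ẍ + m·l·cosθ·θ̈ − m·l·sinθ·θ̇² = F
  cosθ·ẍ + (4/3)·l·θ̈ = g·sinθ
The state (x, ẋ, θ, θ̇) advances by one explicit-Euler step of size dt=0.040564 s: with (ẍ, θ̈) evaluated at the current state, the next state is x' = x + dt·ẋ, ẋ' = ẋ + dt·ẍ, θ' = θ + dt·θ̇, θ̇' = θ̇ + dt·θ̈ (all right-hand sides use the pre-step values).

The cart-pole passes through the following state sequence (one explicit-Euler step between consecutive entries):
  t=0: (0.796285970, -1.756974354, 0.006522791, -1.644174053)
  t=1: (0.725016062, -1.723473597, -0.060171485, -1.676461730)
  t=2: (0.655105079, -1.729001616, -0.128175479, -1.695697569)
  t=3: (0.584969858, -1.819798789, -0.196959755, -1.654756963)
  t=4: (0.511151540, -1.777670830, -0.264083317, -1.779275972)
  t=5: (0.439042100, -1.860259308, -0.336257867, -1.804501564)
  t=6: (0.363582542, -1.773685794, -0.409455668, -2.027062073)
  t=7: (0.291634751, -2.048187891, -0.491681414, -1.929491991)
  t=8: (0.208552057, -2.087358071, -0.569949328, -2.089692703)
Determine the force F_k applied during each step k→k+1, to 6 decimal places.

F_0 = 1.699128 N
F_1 = -0.355991 N
F_2 = -4.749368 N
F_3 = 1.886464 N
F_4 = -4.495634 N
F_5 = 4.045695 N
F_6 = -14.409385 N
F_7 = -2.447880 N

step 0→1:
  ẍ = (ẋ'−ẋ)/dt = (-1.723473597−-1.756974354)/0.040564 = 0.825874
  θ̈ = (θ̇'−θ̇)/dt = (-1.676461730−-1.644174053)/0.040564 = -0.795969
  sinθ=0.006523, cosθ=0.999979
  F = (M+m)·ẍ + m·l·cosθ·θ̈ − m·l·sinθ·θ̇² = 1.839393 + -0.137225 − 0.003040 = 1.699128
step 1→2:
  ẍ = (ẋ'−ẋ)/dt = (-1.729001616−-1.723473597)/0.040564 = -0.136279
  θ̈ = (θ̇'−θ̇)/dt = (-1.695697569−-1.676461730)/0.040564 = -0.474210
  sinθ=-0.060135, cosθ=0.998190
  F = (M+m)·ẍ + m·l·cosθ·θ̈ − m·l·sinθ·θ̇² = -0.303522 + -0.081608 − -0.029138 = -0.355991
step 2→3:
  ẍ = (ẋ'−ẋ)/dt = (-1.819798789−-1.729001616)/0.040564 = -2.238368
  θ̈ = (θ̇'−θ̇)/dt = (-1.654756963−-1.695697569)/0.040564 = 1.009284
  sinθ=-0.127825, cosθ=0.991797
  F = (M+m)·ẍ + m·l·cosθ·θ̈ − m·l·sinθ·θ̇² = -4.985312 + 0.172577 − -0.063366 = -4.749368
step 3→4:
  ẍ = (ẋ'−ẋ)/dt = (-1.777670830−-1.819798789)/0.040564 = 1.038555
  θ̈ = (θ̇'−θ̇)/dt = (-1.779275972−-1.654756963)/0.040564 = -3.069693
  sinθ=-0.195689, cosθ=0.980666
  F = (M+m)·ẍ + m·l·cosθ·θ̈ − m·l·sinθ·θ̇² = 2.313079 + -0.518996 − -0.092381 = 1.886464
step 4→5:
  ẍ = (ẋ'−ẋ)/dt = (-1.860259308−-1.777670830)/0.040564 = -2.036004
  θ̈ = (θ̇'−θ̇)/dt = (-1.804501564−-1.779275972)/0.040564 = -0.621871
  sinθ=-0.261024, cosθ=0.965332
  F = (M+m)·ẍ + m·l·cosθ·θ̈ − m·l·sinθ·θ̇² = -4.534605 + -0.103496 − -0.142467 = -4.495634
step 5→6:
  ẍ = (ẋ'−ẋ)/dt = (-1.773685794−-1.860259308)/0.040564 = 2.134245
  θ̈ = (θ̇'−θ̇)/dt = (-2.027062073−-1.804501564)/0.040564 = -5.486651
  sinθ=-0.329957, cosθ=0.943996
  F = (M+m)·ẍ + m·l·cosθ·θ̈ − m·l·sinθ·θ̇² = 4.753408 + -0.892946 − -0.185233 = 4.045695
step 6→7:
  ẍ = (ẋ'−ẋ)/dt = (-2.048187891−-1.773685794)/0.040564 = -6.767136
  θ̈ = (θ̇'−θ̇)/dt = (-1.929491991−-2.027062073)/0.040564 = 2.405337
  sinθ=-0.398110, cosθ=0.917338
  F = (M+m)·ẍ + m·l·cosθ·θ̈ − m·l·sinθ·θ̇² = -15.071819 + 0.380411 − -0.282023 = -14.409385
step 7→8:
  ẍ = (ẋ'−ẋ)/dt = (-2.087358071−-2.048187891)/0.040564 = -0.965639
  θ̈ = (θ̇'−θ̇)/dt = (-2.089692703−-1.929491991)/0.040564 = -3.949332
  sinθ=-0.472109, cosθ=0.881540
  F = (M+m)·ẍ + m·l·cosθ·θ̈ − m·l·sinθ·θ̇² = -2.150679 + -0.600224 − -0.303023 = -2.447880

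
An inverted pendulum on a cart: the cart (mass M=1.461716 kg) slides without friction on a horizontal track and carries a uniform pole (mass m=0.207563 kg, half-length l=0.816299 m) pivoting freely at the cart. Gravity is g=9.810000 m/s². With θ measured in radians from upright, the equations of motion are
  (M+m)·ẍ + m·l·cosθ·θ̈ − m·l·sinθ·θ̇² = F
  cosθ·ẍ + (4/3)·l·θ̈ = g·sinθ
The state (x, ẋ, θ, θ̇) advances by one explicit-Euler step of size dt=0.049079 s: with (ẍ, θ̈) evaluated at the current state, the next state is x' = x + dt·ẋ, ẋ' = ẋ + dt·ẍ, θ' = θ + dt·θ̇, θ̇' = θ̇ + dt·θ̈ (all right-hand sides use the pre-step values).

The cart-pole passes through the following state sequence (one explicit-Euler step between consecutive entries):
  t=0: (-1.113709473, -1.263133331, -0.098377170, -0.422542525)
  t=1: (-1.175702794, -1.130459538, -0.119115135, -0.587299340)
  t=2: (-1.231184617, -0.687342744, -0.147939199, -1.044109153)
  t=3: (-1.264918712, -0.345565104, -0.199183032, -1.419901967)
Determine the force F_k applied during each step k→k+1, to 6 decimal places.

step 0→1:
  ẍ = (ẋ'−ẋ)/dt = (-1.130459538−-1.263133331)/0.049079 = 2.703270
  θ̈ = (θ̇'−θ̇)/dt = (-0.587299340−-0.422542525)/0.049079 = -3.356972
  sinθ=-0.098219, cosθ=0.995165
  F = (M+m)·ẍ + m·l·cosθ·θ̈ − m·l·sinθ·θ̇² = 4.512512 + -0.566033 − -0.002971 = 3.949450
step 1→2:
  ẍ = (ẋ'−ẋ)/dt = (-0.687342744−-1.130459538)/0.049079 = 9.028643
  θ̈ = (θ̇'−θ̇)/dt = (-1.044109153−-0.587299340)/0.049079 = -9.307643
  sinθ=-0.118834, cosθ=0.992914
  F = (M+m)·ẍ + m·l·cosθ·θ̈ − m·l·sinθ·θ̇² = 15.071325 + -1.565852 − -0.006945 = 13.512418
step 2→3:
  ẍ = (ẋ'−ẋ)/dt = (-0.345565104−-0.687342744)/0.049079 = 6.963826
  θ̈ = (θ̇'−θ̇)/dt = (-1.419901967−-1.044109153)/0.049079 = -7.656896
  sinθ=-0.147400, cosθ=0.989077
  F = (M+m)·ẍ + m·l·cosθ·θ̈ − m·l·sinθ·θ̇² = 11.624569 + -1.283164 − -0.027226 = 10.368632

F_0 = 3.949450 N
F_1 = 13.512418 N
F_2 = 10.368632 N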